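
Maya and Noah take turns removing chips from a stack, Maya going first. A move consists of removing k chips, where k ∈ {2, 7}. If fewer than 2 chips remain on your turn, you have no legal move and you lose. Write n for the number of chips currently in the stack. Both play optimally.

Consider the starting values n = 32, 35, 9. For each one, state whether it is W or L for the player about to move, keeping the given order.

32: L, 35: W, 9: L

Classify positions by backward induction: terminal positions (no move available) are L. From any other position, the mover wins iff some move reaches an L.
n=0: no move → L
n=1: no move → L
n=2: →0(L), so W
n=3: →1(L), so W
n=4: →2(W) only, which is W, so L
n=5: →3(W) only, which is W, so L
n=6: →4(L), so W
n=7: →5(L), so W
n=8: →1(L), so W
n=9: →7(W), 2(W) — all W, so L
n=10: →8(W), 3(W) — all W, so L
n=11: →9(L), so W
n=12: →10(L), so W
n=13: →11(W), 6(W) — all W, so L
n=14: →12(W), 7(W) — all W, so L
n=15: →13(L), so W
n=16: →14(L), so W
n=17: →10(L), so W
n=18: →16(W), 11(W) — all W, so L
n=19: →17(W), 12(W) — all W, so L
n=20: →18(L), so W
n=21: →19(L), so W
n=22: →20(W), 15(W) — all W, so L
n=23: →21(W), 16(W) — all W, so L
n=24: →22(L), so W
n=25: →23(L), so W
n=26: →19(L), so W
n=27: →25(W), 20(W) — all W, so L
n=28: →26(W), 21(W) — all W, so L
n=29: →27(L), so W
n=30: →28(L), so W
n=31: →29(W), 24(W) — all W, so L
n=32: →30(W), 25(W) — all W, so L
n=33: →31(L), so W
n=34: →32(L), so W
n=35: →28(L), so W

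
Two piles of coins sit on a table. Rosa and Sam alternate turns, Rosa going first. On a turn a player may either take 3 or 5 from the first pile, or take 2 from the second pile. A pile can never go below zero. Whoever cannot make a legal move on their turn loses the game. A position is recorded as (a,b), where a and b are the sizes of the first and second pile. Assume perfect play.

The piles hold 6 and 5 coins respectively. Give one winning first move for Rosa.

Label each position W (a win for the player to move) or L (a loss). A position with no legal move is L; any other position is W exactly when some move reaches an L, and L when every move reaches a W.
No move ever increases a pile, so every position that can arise here has a ≤ 6 and b ≤ 5; it is enough to label the cells with 0 ≤ a ≤ 6 and 0 ≤ b ≤ 5.
Every move lowers a or b (never raises either), so fill the grid row by row in increasing a, and left to right within a row: each cell's successors are then already labelled.
      b=0  b=1  b=2  b=3  b=4  b=5
a=0:    L    L    W    W    L    L
a=1:    L    L    W    W    L    L
a=2:    L    L    W    W    L    L
a=3:    W    W    L    L    W    W
a=4:    W    W    L    L    W    W
a=5:    W    W    L    L    W    W
a=6:    W    W    W    W    W    W
Cells with no legal move (terminal, hence L): (0,0), (0,1), (1,0), (1,1), (2,0), (2,1).
The remaining L cells, each justified by listing all of its moves:
(0,4): L (sole option (0,2)(W) is W)
(0,5): L (sole option (0,3)(W) is W)
(1,4): L (sole option (1,2)(W) is W)
(1,5): L (sole option (1,3)(W) is W)
(2,4): L (sole option (2,2)(W) is W)
(2,5): L (sole option (2,3)(W) is W)
(3,2): L (options (0,2)(W), (3,0)(W) are all W)
(3,3): L (options (0,3)(W), (3,1)(W) are all W)
(4,2): L (options (1,2)(W), (4,0)(W) are all W)
(4,3): L (options (1,3)(W), (4,1)(W) are all W)
(5,2): L (options (2,2)(W), (0,2)(W), (5,0)(W) are all W)
(5,3): L (options (2,3)(W), (0,3)(W), (5,1)(W) are all W)
Every other cell has at least one move into one of the L cells above, so it is W.
From (6,5), the L positions reachable in one move are: (1,5).

Move to (1,5).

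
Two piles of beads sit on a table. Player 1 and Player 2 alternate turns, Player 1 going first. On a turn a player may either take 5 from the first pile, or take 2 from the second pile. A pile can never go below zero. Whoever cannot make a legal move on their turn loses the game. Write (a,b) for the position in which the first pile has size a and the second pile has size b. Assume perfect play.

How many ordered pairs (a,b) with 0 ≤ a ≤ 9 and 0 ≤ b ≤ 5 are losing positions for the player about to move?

30

Label each position W (a win for the player to move) or L (a loss). A position with no legal move is L; any other position is W exactly when some move reaches an L, and L when every move reaches a W.
Every move lowers a or b (never raises either), so fill the grid row by row in increasing a, and left to right within a row: each cell's successors are then already labelled.
      b=0  b=1  b=2  b=3  b=4  b=5
a=0:    L    L    W    W    L    L
a=1:    L    L    W    W    L    L
a=2:    L    L    W    W    L    L
a=3:    L    L    W    W    L    L
a=4:    L    L    W    W    L    L
a=5:    W    W    L    L    W    W
a=6:    W    W    L    L    W    W
a=7:    W    W    L    L    W    W
a=8:    W    W    L    L    W    W
a=9:    W    W    L    L    W    W
Cells with no legal move (terminal, hence L): (0,0), (0,1), (1,0), (1,1), (2,0), (2,1), (3,0), (3,1), (4,0), (4,1).
The remaining L cells, each justified by listing all of its moves:
(0,4): →(0,2)(W) only, which is W, so L
(0,5): →(0,3)(W) only, which is W, so L
(1,4): →(1,2)(W) only, which is W, so L
(1,5): →(1,3)(W) only, which is W, so L
(2,4): →(2,2)(W) only, which is W, so L
(2,5): →(2,3)(W) only, which is W, so L
(3,4): →(3,2)(W) only, which is W, so L
(3,5): →(3,3)(W) only, which is W, so L
(4,4): →(4,2)(W) only, which is W, so L
(4,5): →(4,3)(W) only, which is W, so L
(5,2): →(0,2)(W), (5,0)(W) — all W, so L
(5,3): →(0,3)(W), (5,1)(W) — all W, so L
(6,2): →(1,2)(W), (6,0)(W) — all W, so L
(6,3): →(1,3)(W), (6,1)(W) — all W, so L
(7,2): →(2,2)(W), (7,0)(W) — all W, so L
(7,3): →(2,3)(W), (7,1)(W) — all W, so L
(8,2): →(3,2)(W), (8,0)(W) — all W, so L
(8,3): →(3,3)(W), (8,1)(W) — all W, so L
(9,2): →(4,2)(W), (9,0)(W) — all W, so L
(9,3): →(4,3)(W), (9,1)(W) — all W, so L
Every other cell has at least one move into one of the L cells above, so it is W.
L cells per row: a=0: 4, a=1: 4, a=2: 4, a=3: 4, a=4: 4, a=5: 2, a=6: 2, a=7: 2, a=8: 2, a=9: 2; total 30.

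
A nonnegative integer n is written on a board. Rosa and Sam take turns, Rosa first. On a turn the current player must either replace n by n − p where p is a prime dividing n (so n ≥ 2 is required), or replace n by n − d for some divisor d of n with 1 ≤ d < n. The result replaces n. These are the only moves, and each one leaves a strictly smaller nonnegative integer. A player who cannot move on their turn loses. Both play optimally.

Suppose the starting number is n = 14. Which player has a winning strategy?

Sam wins.

Build the W/L table. Terminal = L. A non-terminal position is W if it has a move to some L; otherwise it is L.
n=0: no move → L
n=1: no move → L
n=2: W (go to 0, an L position)
n=3: W (go to 0, an L position)
n=4: L (options 2(W), 3(W) are all W)
n=5: W (go to 0, an L position)
n=6: W (go to 4, an L position)
n=7: W (go to 0, an L position)
n=8: W (go to 4, an L position)
n=9: L (options 6(W), 8(W) are all W)
n=10: W (go to 9, an L position)
n=11: W (go to 0, an L position)
n=12: W (go to 9, an L position)
n=13: W (go to 0, an L position)
n=14: L (options 7(W), 12(W), 13(W) are all W)
The starting position 14 is L: whatever Rosa does, the opponent receives a W position.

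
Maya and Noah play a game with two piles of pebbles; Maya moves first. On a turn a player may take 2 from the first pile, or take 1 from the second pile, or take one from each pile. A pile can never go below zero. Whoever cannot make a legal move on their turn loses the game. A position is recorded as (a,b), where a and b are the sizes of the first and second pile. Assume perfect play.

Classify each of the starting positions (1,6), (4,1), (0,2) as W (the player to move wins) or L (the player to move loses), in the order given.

(1,6): L, (4,1): W, (0,2): L

Label each position W (a win for the player to move) or L (a loss). A position with no legal move is L; any other position is W exactly when some move reaches an L, and L when every move reaches a W.
No move ever increases a pile, so every position that can arise here has a ≤ 4 and b ≤ 6; it is enough to label the cells with 0 ≤ a ≤ 4 and 0 ≤ b ≤ 6.
Every move lowers a or b (never raises either), so fill the grid row by row in increasing a, and left to right within a row: each cell's successors are then already labelled.
      b=0  b=1  b=2  b=3  b=4  b=5  b=6
a=0:    L    W    L    W    L    W    L
a=1:    L    W    L    W    L    W    L
a=2:    W    W    W    W    W    W    W
a=3:    W    L    W    L    W    L    W
a=4:    L    W    W    L    W    L    W
Cells with no legal move (terminal, hence L): (0,0), (1,0).
The remaining L cells, each justified by listing all of its moves:
(0,2): only reaches (0,1)(W), which is W → L
(0,4): only reaches (0,3)(W), which is W → L
(0,6): only reaches (0,5)(W), which is W → L
(1,2): only reaches (1,1)(W), (0,1)(W), all W → L
(1,4): only reaches (1,3)(W), (0,3)(W), all W → L
(1,6): only reaches (1,5)(W), (0,5)(W), all W → L
(3,1): only reaches (1,1)(W), (3,0)(W), (2,0)(W), all W → L
(3,3): only reaches (1,3)(W), (3,2)(W), (2,2)(W), all W → L
(3,5): only reaches (1,5)(W), (3,4)(W), (2,4)(W), all W → L
(4,0): only reaches (2,0)(W), which is W → L
(4,3): only reaches (2,3)(W), (4,2)(W), (3,2)(W), all W → L
(4,5): only reaches (2,5)(W), (4,4)(W), (3,4)(W), all W → L
Every other cell has at least one move into one of the L cells above, so it is W.
(1,6): one of the L cells justified above, so L
(4,1): the move to (4,0) reaches an L cell, so W
(0,2): one of the L cells justified above, so L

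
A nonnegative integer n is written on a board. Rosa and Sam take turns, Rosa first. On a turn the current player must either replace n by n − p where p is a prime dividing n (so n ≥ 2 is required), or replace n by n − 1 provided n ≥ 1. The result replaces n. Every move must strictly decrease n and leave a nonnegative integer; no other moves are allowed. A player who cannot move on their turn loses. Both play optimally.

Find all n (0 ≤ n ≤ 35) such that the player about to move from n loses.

Work bottom-up. With no move the player to move loses. Otherwise the position is W if at least one move leads to an L position for the opponent, and L if every move leads to a W.
n=0: no move → L
n=1: W (go to 0, an L position)
n=2: W (go to 0, an L position)
n=3: W (go to 0, an L position)
n=4: L (options 2(W), 3(W) are all W)
n=5: W (go to 0, an L position)
n=6: W (go to 4, an L position)
n=7: W (go to 0, an L position)
n=8: L (options 6(W), 7(W) are all W)
n=9: W (go to 8, an L position)
n=10: W (go to 8, an L position)
n=11: W (go to 0, an L position)
n=12: L (options 9(W), 10(W), 11(W) are all W)
n=13: W (go to 0, an L position)
n=14: W (go to 12, an L position)
n=15: W (go to 12, an L position)
n=16: L (options 14(W), 15(W) are all W)
n=17: W (go to 0, an L position)
n=18: W (go to 16, an L position)
n=19: W (go to 0, an L position)
n=20: L (options 15(W), 18(W), 19(W) are all W)
n=21: W (go to 20, an L position)
n=22: W (go to 20, an L position)
n=23: W (go to 0, an L position)
n=24: L (options 21(W), 22(W), 23(W) are all W)
n=25: W (go to 20, an L position)
n=26: W (go to 24, an L position)
n=27: W (go to 24, an L position)
n=28: L (options 21(W), 26(W), 27(W) are all W)
n=29: W (go to 0, an L position)
n=30: W (go to 28, an L position)
n=31: W (go to 0, an L position)
n=32: L (options 30(W), 31(W) are all W)
n=33: W (go to 32, an L position)
n=34: W (go to 32, an L position)
n=35: W (go to 28, an L position)
The losing starting values of n are exactly the entries labelled L in this table (9 of them).

0, 4, 8, 12, 16, 20, 24, 28, 32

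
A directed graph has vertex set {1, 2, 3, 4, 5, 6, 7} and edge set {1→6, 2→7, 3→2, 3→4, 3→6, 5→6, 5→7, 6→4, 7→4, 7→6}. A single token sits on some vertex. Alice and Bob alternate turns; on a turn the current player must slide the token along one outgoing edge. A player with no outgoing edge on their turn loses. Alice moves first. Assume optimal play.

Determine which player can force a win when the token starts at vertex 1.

Bob wins.

Compute win/loss labels from the base case upward. A position with no move is L. Any other position is W if it can reach an L in one move, else L.
Every edge goes from a vertex to one that appears earlier in the order 4, 6, 7, 2, 1, 3, 5, so processing vertices in that order labels each vertex after all of its successors.
4: no outgoing edge → L
6: W (go to 4, an L position)
7: W (go to 4, an L position)
2: L (sole option 7(W) is W)
1: L (sole option 6(W) is W)
3: W (go to 2, an L position)
5: L (options 7(W), 6(W) are all W)
The starting position 1 is L: whatever Alice does, the opponent receives a W position.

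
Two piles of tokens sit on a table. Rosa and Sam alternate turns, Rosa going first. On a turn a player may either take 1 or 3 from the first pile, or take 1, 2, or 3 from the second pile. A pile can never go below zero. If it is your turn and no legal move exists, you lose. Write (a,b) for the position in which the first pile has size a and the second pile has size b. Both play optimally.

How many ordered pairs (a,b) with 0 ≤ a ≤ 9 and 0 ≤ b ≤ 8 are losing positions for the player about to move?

Build the W/L table. Terminal = L. A non-terminal position is W if it has a move to some L; otherwise it is L.
Every move lowers a or b (never raises either), so fill the grid row by row in increasing a, and left to right within a row: each cell's successors are then already labelled.
      b=0  b=1  b=2  b=3  b=4  b=5  b=6  b=7  b=8
a=0:    L    W    W    W    L    W    W    W    L
a=1:    W    L    W    W    W    L    W    W    W
a=2:    L    W    W    W    L    W    W    W    L
a=3:    W    L    W    W    W    L    W    W    W
a=4:    L    W    W    W    L    W    W    W    L
a=5:    W    L    W    W    W    L    W    W    W
a=6:    L    W    W    W    L    W    W    W    L
a=7:    W    L    W    W    W    L    W    W    W
a=8:    L    W    W    W    L    W    W    W    L
a=9:    W    L    W    W    W    L    W    W    W
Cells with no legal move (terminal, hence L): (0,0).
The remaining L cells, each justified by listing all of its moves:
(0,4): moves to (0,3)(W), (0,2)(W), (0,1)(W); every one is W ⇒ L
(0,8): moves to (0,7)(W), (0,6)(W), (0,5)(W); every one is W ⇒ L
(1,1): moves to (0,1)(W), (1,0)(W); every one is W ⇒ L
(1,5): moves to (0,5)(W), (1,4)(W), (1,3)(W), (1,2)(W); every one is W ⇒ L
(2,0): the only move is to (1,0)(W), a W ⇒ L
(2,4): moves to (1,4)(W), (2,3)(W), (2,2)(W), (2,1)(W); every one is W ⇒ L
(2,8): moves to (1,8)(W), (2,7)(W), (2,6)(W), (2,5)(W); every one is W ⇒ L
(3,1): moves to (2,1)(W), (0,1)(W), (3,0)(W); every one is W ⇒ L
(3,5): moves to (2,5)(W), (0,5)(W), (3,4)(W), (3,3)(W), (3,2)(W); every one is W ⇒ L
(4,0): moves to (3,0)(W), (1,0)(W); every one is W ⇒ L
(4,4): moves to (3,4)(W), (1,4)(W), (4,3)(W), (4,2)(W), (4,1)(W); every one is W ⇒ L
(4,8): moves to (3,8)(W), (1,8)(W), (4,7)(W), (4,6)(W), (4,5)(W); every one is W ⇒ L
(5,1): moves to (4,1)(W), (2,1)(W), (5,0)(W); every one is W ⇒ L
(5,5): moves to (4,5)(W), (2,5)(W), (5,4)(W), (5,3)(W), (5,2)(W); every one is W ⇒ L
(6,0): moves to (5,0)(W), (3,0)(W); every one is W ⇒ L
(6,4): moves to (5,4)(W), (3,4)(W), (6,3)(W), (6,2)(W), (6,1)(W); every one is W ⇒ L
(6,8): moves to (5,8)(W), (3,8)(W), (6,7)(W), (6,6)(W), (6,5)(W); every one is W ⇒ L
(7,1): moves to (6,1)(W), (4,1)(W), (7,0)(W); every one is W ⇒ L
(7,5): moves to (6,5)(W), (4,5)(W), (7,4)(W), (7,3)(W), (7,2)(W); every one is W ⇒ L
(8,0): moves to (7,0)(W), (5,0)(W); every one is W ⇒ L
(8,4): moves to (7,4)(W), (5,4)(W), (8,3)(W), (8,2)(W), (8,1)(W); every one is W ⇒ L
(8,8): moves to (7,8)(W), (5,8)(W), (8,7)(W), (8,6)(W), (8,5)(W); every one is W ⇒ L
(9,1): moves to (8,1)(W), (6,1)(W), (9,0)(W); every one is W ⇒ L
(9,5): moves to (8,5)(W), (6,5)(W), (9,4)(W), (9,3)(W), (9,2)(W); every one is W ⇒ L
Every other cell has at least one move into one of the L cells above, so it is W.
L cells per row: a=0: 3, a=1: 2, a=2: 3, a=3: 2, a=4: 3, a=5: 2, a=6: 3, a=7: 2, a=8: 3, a=9: 2; total 25.

25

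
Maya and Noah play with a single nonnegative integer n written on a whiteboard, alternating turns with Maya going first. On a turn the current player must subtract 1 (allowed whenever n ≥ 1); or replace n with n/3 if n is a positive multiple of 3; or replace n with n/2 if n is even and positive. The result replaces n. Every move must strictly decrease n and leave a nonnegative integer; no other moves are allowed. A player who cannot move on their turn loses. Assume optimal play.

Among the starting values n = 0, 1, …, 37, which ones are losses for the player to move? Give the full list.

0, 2, 5, 7, 9, 11, 13, 16, 19, 23, 25, 28, 30, 34, 36

Use the standard recursion: the mover loses at a terminal position; elsewhere, the mover wins exactly when some move hands the opponent an L position.
n=0: no move → L
n=1: W (go to 0, an L position)
n=2: L (sole option 1(W) is W)
n=3: W (go to 2, an L position)
n=4: W (go to 2, an L position)
n=5: L (sole option 4(W) is W)
n=6: W (go to 2, an L position)
n=7: L (sole option 6(W) is W)
n=8: W (go to 7, an L position)
n=9: L (options 3(W), 8(W) are all W)
n=10: W (go to 5, an L position)
n=11: L (sole option 10(W) is W)
n=12: W (go to 11, an L position)
n=13: L (sole option 12(W) is W)
n=14: W (go to 7, an L position)
n=15: W (go to 5, an L position)
n=16: L (options 8(W), 15(W) are all W)
n=17: W (go to 16, an L position)
n=18: W (go to 9, an L position)
n=19: L (sole option 18(W) is W)
n=20: W (go to 19, an L position)
n=21: W (go to 7, an L position)
n=22: W (go to 11, an L position)
n=23: L (sole option 22(W) is W)
n=24: W (go to 23, an L position)
n=25: L (sole option 24(W) is W)
n=26: W (go to 13, an L position)
n=27: W (go to 9, an L position)
n=28: L (options 14(W), 27(W) are all W)
n=29: W (go to 28, an L position)
n=30: L (options 10(W), 15(W), 29(W) are all W)
n=31: W (go to 30, an L position)
n=32: W (go to 16, an L position)
n=33: W (go to 11, an L position)
n=34: L (options 17(W), 33(W) are all W)
n=35: W (go to 34, an L position)
n=36: L (options 12(W), 18(W), 35(W) are all W)
n=37: W (go to 36, an L position)
The losing starting values of n are exactly the entries labelled L in this table (15 of them).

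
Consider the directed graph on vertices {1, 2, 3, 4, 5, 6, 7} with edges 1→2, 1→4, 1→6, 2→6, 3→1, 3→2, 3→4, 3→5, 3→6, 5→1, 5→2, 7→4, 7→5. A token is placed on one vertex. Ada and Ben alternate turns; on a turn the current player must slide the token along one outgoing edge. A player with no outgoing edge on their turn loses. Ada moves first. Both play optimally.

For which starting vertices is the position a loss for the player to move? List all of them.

4, 5, 6

Work bottom-up. With no move the player to move loses. Otherwise the position is W if at least one move leads to an L position for the opponent, and L if every move leads to a W.
Every edge goes from a vertex to one that appears earlier in the order 6, 4, 2, 1, 5, 3, 7, so processing vertices in that order labels each vertex after all of its successors.
6: no outgoing edge → L
4: no outgoing edge → L
2: →6(L), so W
1: →4(L), so W
5: →1(W), 2(W) — all W, so L
3: →5(L), so W
7: →5(L), so W
The losing starting vertices are exactly the entries labelled L in this table (3 of them).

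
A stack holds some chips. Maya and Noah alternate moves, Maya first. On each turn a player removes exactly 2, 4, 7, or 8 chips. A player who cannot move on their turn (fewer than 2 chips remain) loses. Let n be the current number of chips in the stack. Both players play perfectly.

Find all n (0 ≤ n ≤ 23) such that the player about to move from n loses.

Compute win/loss labels from the base case upward. A position with no move is L. Any other position is W if it can reach an L in one move, else L.
n=0: no move → L
n=1: no move → L
n=2: can move to 0, which is L ⇒ W
n=3: can move to 1, which is L ⇒ W
n=4: can move to 0, which is L ⇒ W
n=5: can move to 1, which is L ⇒ W
n=6: moves to 4(W), 2(W); every one is W ⇒ L
n=7: can move to 0, which is L ⇒ W
n=8: can move to 6, which is L ⇒ W
n=9: can move to 1, which is L ⇒ W
n=10: can move to 6, which is L ⇒ W
n=11: moves to 9(W), 7(W), 4(W), 3(W); every one is W ⇒ L
n=12: moves to 10(W), 8(W), 5(W), 4(W); every one is W ⇒ L
n=13: can move to 11, which is L ⇒ W
n=14: can move to 12, which is L ⇒ W
n=15: can move to 11, which is L ⇒ W
n=16: can move to 12, which is L ⇒ W
n=17: moves to 15(W), 13(W), 10(W), 9(W); every one is W ⇒ L
n=18: can move to 11, which is L ⇒ W
n=19: can move to 17, which is L ⇒ W
n=20: can move to 12, which is L ⇒ W
n=21: can move to 17, which is L ⇒ W
n=22: moves to 20(W), 18(W), 15(W), 14(W); every one is W ⇒ L
n=23: moves to 21(W), 19(W), 16(W), 15(W); every one is W ⇒ L
The losing starting values of n are exactly the entries labelled L in this table (8 of them).

0, 1, 6, 11, 12, 17, 22, 23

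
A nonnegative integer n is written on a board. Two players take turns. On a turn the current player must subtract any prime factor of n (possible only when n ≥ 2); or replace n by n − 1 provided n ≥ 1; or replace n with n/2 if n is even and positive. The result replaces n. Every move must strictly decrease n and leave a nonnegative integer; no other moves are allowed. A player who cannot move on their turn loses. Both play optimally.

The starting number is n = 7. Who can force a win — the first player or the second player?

The first player wins.

Classify positions by backward induction: terminal positions (no move available) are L. From any other position, the mover wins iff some move reaches an L.
n=0: no move → L
n=1: →0(L), so W
n=2: →0(L), so W
n=3: →0(L), so W
n=4: →2(W), 3(W) — all W, so L
n=5: →0(L), so W
n=6: →4(L), so W
n=7: →0(L), so W
The starting position 7 is W: the player to move should move to 0, handing over an L position.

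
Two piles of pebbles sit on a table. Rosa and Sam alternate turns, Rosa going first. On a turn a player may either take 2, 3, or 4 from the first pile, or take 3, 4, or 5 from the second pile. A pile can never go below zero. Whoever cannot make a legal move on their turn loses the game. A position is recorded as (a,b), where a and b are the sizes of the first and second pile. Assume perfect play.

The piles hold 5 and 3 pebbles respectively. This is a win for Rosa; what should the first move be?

Move to (3,3).

Compute win/loss labels from the base case upward. A position with no move is L. Any other position is W if it can reach an L in one move, else L.
No move ever increases a pile, so every position that can arise here has a ≤ 5 and b ≤ 3; it is enough to label the cells with 0 ≤ a ≤ 5 and 0 ≤ b ≤ 3.
Every move lowers a or b (never raises either), so fill the grid row by row in increasing a, and left to right within a row: each cell's successors are then already labelled.
      b=0  b=1  b=2  b=3
a=0:    L    L    L    W
a=1:    L    L    L    W
a=2:    W    W    W    L
a=3:    W    W    W    L
a=4:    W    W    W    W
a=5:    W    W    W    W
Cells with no legal move (terminal, hence L): (0,0), (0,1), (0,2), (1,0), (1,1), (1,2).
The remaining L cells, each justified by listing all of its moves:
(2,3): →(0,3)(W), (2,0)(W) — all W, so L
(3,3): →(1,3)(W), (0,3)(W), (3,0)(W) — all W, so L
Every other cell has at least one move into one of the L cells above, so it is W.
From (5,3), the L positions reachable in one move are: (3,3), (2,3). Any move reaching one of these is winning.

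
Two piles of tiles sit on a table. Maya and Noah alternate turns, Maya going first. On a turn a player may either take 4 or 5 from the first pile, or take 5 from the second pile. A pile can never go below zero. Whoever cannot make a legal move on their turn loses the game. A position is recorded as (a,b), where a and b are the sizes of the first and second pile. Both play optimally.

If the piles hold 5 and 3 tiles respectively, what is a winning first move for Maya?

Move to (1,3).

Positions with no move are L. A position that does have a move is losing for the player to move precisely when every available move leads to a winning position for the opponent. Fill in the labels:
No move ever increases a pile, so every position that can arise here has a ≤ 5 and b ≤ 3; it is enough to label the cells with 0 ≤ a ≤ 5 and 0 ≤ b ≤ 3.
Every move lowers a or b (never raises either), so fill the grid row by row in increasing a, and left to right within a row: each cell's successors are then already labelled.
      b=0  b=1  b=2  b=3
a=0:    L    L    L    L
a=1:    L    L    L    L
a=2:    L    L    L    L
a=3:    L    L    L    L
a=4:    W    W    W    W
a=5:    W    W    W    W
Cells with no legal move (terminal, hence L): (0,0), (0,1), (0,2), (0,3), (1,0), (1,1), (1,2), (1,3), (2,0), (2,1), (2,2), (2,3), (3,0), (3,1), (3,2), (3,3).
Every other cell has at least one move into one of the L cells above, so it is W.
From (5,3), the L positions reachable in one move are: (1,3), (0,3). Any move reaching one of these is winning.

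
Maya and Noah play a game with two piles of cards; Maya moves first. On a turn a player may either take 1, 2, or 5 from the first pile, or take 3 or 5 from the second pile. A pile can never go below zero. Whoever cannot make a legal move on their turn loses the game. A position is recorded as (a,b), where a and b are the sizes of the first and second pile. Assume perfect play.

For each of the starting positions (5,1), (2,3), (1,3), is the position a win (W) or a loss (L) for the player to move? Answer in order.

(5,1): W, (2,3): W, (1,3): L

Label each position W (a win for the player to move) or L (a loss). A position with no legal move is L; any other position is W exactly when some move reaches an L, and L when every move reaches a W.
No move ever increases a pile, so every position that can arise here has a ≤ 5 and b ≤ 3; it is enough to label the cells with 0 ≤ a ≤ 5 and 0 ≤ b ≤ 3.
Every move lowers a or b (never raises either), so fill the grid row by row in increasing a, and left to right within a row: each cell's successors are then already labelled.
      b=0  b=1  b=2  b=3
a=0:    L    L    L    W
a=1:    W    W    W    L
a=2:    W    W    W    W
a=3:    L    L    L    W
a=4:    W    W    W    L
a=5:    W    W    W    W
Cells with no legal move (terminal, hence L): (0,0), (0,1), (0,2).
The remaining L cells, each justified by listing all of its moves:
(1,3): L (options (0,3)(W), (1,0)(W) are all W)
(3,0): L (options (2,0)(W), (1,0)(W) are all W)
(3,1): L (options (2,1)(W), (1,1)(W) are all W)
(3,2): L (options (2,2)(W), (1,2)(W) are all W)
(4,3): L (options (3,3)(W), (2,3)(W), (4,0)(W) are all W)
Every other cell has at least one move into one of the L cells above, so it is W.
(5,1): the move to (3,1) reaches an L cell, so W
(2,3): the move to (1,3) reaches an L cell, so W
(1,3): one of the L cells justified above, so L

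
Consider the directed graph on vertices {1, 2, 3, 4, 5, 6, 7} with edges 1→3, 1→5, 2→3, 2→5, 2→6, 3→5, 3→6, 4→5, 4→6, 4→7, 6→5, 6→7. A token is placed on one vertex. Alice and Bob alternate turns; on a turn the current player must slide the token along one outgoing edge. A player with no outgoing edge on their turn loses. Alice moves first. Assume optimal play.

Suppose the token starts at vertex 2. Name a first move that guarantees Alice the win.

Label each position W (a win for the player to move) or L (a loss). A position with no legal move is L; any other position is W exactly when some move reaches an L, and L when every move reaches a W.
Every edge goes from a vertex to one that appears earlier in the order 5, 7, 6, 3, 4, 1, 2, so processing vertices in that order labels each vertex after all of its successors.
5: no outgoing edge → L
7: no outgoing edge → L
6: reaches L-position 7 → W
3: reaches L-position 5 → W
4: reaches L-position 7 → W
1: reaches L-position 5 → W
2: reaches L-position 5 → W
From 2, the L positions reachable in one move are: 5.

Move to 5.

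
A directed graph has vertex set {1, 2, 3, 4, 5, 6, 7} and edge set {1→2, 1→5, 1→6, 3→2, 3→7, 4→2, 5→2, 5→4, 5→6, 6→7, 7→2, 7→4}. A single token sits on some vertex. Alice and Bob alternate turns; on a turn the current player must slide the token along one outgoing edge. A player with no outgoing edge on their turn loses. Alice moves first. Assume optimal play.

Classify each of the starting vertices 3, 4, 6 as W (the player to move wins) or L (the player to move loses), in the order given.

3: W, 4: W, 6: L

Compute win/loss labels from the base case upward. A position with no move is L. Any other position is W if it can reach an L in one move, else L.
Every edge goes from a vertex to one that appears earlier in the order 2, 4, 7, 6, 5, 1, 3, so processing vertices in that order labels each vertex after all of its successors.
2: no outgoing edge → L
4: can move to 2, which is L ⇒ W
7: can move to 2, which is L ⇒ W
6: the only move is to 7(W), a W ⇒ L
5: can move to 6, which is L ⇒ W
1: can move to 6, which is L ⇒ W
3: can move to 2, which is L ⇒ W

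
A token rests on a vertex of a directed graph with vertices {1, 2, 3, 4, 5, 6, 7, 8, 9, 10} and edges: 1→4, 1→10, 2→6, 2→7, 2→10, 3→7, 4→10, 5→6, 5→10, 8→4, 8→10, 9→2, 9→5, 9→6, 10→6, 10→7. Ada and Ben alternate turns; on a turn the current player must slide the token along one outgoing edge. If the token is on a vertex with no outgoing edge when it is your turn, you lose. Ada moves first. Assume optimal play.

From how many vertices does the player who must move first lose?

Use the standard recursion: the mover loses at a terminal position; elsewhere, the mover wins exactly when some move hands the opponent an L position.
Every edge goes from a vertex to one that appears earlier in the order 7, 6, 10, 2, 5, 4, 8, 9, 3, 1, so processing vertices in that order labels each vertex after all of its successors.
7: no outgoing edge → L
6: no outgoing edge → L
10: →6(L), so W
2: →6(L), so W
5: →6(L), so W
4: →10(W) only, which is W, so L
8: →4(L), so W
9: →6(L), so W
3: →7(L), so W
1: →4(L), so W
The L vertices are 4, 6, 7; that is 3 in all.

3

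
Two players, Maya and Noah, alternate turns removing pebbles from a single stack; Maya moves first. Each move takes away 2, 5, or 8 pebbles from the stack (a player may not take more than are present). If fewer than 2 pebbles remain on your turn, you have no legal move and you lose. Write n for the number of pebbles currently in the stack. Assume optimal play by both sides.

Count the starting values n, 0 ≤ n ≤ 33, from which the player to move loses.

Build the W/L table. Terminal = L. A non-terminal position is W if it has a move to some L; otherwise it is L.
n=0: no move → L
n=1: no move → L
n=2: W (go to 0, an L position)
n=3: W (go to 1, an L position)
n=4: L (sole option 2(W) is W)
n=5: W (go to 0, an L position)
n=6: W (go to 4, an L position)
n=7: L (options 5(W), 2(W) are all W)
n=8: W (go to 0, an L position)
n=9: W (go to 7, an L position)
n=10: L (options 8(W), 5(W), 2(W) are all W)
n=11: L (options 9(W), 6(W), 3(W) are all W)
n=12: W (go to 10, an L position)
n=13: W (go to 11, an L position)
n=14: L (options 12(W), 9(W), 6(W) are all W)
n=15: W (go to 10, an L position)
n=16: W (go to 14, an L position)
n=17: L (options 15(W), 12(W), 9(W) are all W)
n=18: W (go to 10, an L position)
n=19: W (go to 17, an L position)
n=20: L (options 18(W), 15(W), 12(W) are all W)
n=21: L (options 19(W), 16(W), 13(W) are all W)
n=22: W (go to 20, an L position)
n=23: W (go to 21, an L position)
n=24: L (options 22(W), 19(W), 16(W) are all W)
n=25: W (go to 20, an L position)
n=26: W (go to 24, an L position)
n=27: L (options 25(W), 22(W), 19(W) are all W)
n=28: W (go to 20, an L position)
n=29: W (go to 27, an L position)
n=30: L (options 28(W), 25(W), 22(W) are all W)
n=31: L (options 29(W), 26(W), 23(W) are all W)
n=32: W (go to 30, an L position)
n=33: W (go to 31, an L position)
L entries with 0 ≤ n ≤ 33: n = 0, 1, 4, 7, 10, 11, 14, 17, 20, 21, 24, 27, 30, 31; that makes 14.

14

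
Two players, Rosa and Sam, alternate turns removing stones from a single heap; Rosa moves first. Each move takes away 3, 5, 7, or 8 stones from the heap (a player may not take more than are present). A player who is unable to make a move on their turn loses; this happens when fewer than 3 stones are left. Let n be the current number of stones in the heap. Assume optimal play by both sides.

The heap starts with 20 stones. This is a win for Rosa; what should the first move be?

Remove 7, leaving 13.

Classify positions by backward induction: terminal positions (no move available) are L. From any other position, the mover wins iff some move reaches an L.
n=0: no move → L
n=1: no move → L
n=2: no move → L
n=3: →0(L), so W
n=4: →1(L), so W
n=5: →2(L), so W
n=6: →1(L), so W
n=7: →2(L), so W
n=8: →1(L), so W
n=9: →2(L), so W
n=10: →2(L), so W
n=11: →8(W), 6(W), 4(W), 3(W) — all W, so L
n=12: →9(W), 7(W), 5(W), 4(W) — all W, so L
n=13: →10(W), 8(W), 6(W), 5(W) — all W, so L
n=14: →11(L), so W
n=15: →12(L), so W
n=16: →13(L), so W
n=17: →12(L), so W
n=18: →13(L), so W
n=19: →12(L), so W
n=20: →13(L), so W
From 20, the L positions reachable in one move are: 13, 12. Any move reaching one of these is winning.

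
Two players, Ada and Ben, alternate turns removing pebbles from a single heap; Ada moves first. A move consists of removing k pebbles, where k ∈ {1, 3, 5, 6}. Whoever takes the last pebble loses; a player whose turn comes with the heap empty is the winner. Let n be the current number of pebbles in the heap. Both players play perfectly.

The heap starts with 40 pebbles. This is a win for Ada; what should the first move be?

Remove 6, leaving 34.

Build the W/L table. Terminal = W. A non-terminal position is W if it has a move to some L; otherwise it is L.
n=0: no move; the opponent has just taken the last pebble and therefore loses → W
n=1: only reaches 0(W), which is W → L
n=2: reaches L-position 1 → W
n=3: only reaches 2(W), 0(W), all W → L
n=4: reaches L-position 3 → W
n=5: only reaches 4(W), 2(W), 0(W), all W → L
n=6: reaches L-position 5 → W
n=7: reaches L-position 1 → W
n=8: reaches L-position 5 → W
n=9: reaches L-position 3 → W
n=10: reaches L-position 5 → W
n=11: reaches L-position 5 → W
n=12: only reaches 11(W), 9(W), 7(W), 6(W), all W → L
n=13: reaches L-position 12 → W
n=14: only reaches 13(W), 11(W), 9(W), 8(W), all W → L
n=15: reaches L-position 14 → W
n=16: only reaches 15(W), 13(W), 11(W), 10(W), all W → L
n=17: reaches L-position 16 → W
n=18: reaches L-position 12 → W
n=19: reaches L-position 16 → W
n=20: reaches L-position 14 → W
n=21: reaches L-position 16 → W
n=22: reaches L-position 16 → W
n=23: only reaches 22(W), 20(W), 18(W), 17(W), all W → L
n=24: reaches L-position 23 → W
n=25: only reaches 24(W), 22(W), 20(W), 19(W), all W → L
n=26: reaches L-position 25 → W
n=27: only reaches 26(W), 24(W), 22(W), 21(W), all W → L
n=28: reaches L-position 27 → W
n=29: reaches L-position 23 → W
n=30: reaches L-position 27 → W
n=31: reaches L-position 25 → W
n=32: reaches L-position 27 → W
n=33: reaches L-position 27 → W
n=34: only reaches 33(W), 31(W), 29(W), 28(W), all W → L
n=35: reaches L-position 34 → W
n=36: only reaches 35(W), 33(W), 31(W), 30(W), all W → L
n=37: reaches L-position 36 → W
n=38: only reaches 37(W), 35(W), 33(W), 32(W), all W → L
n=39: reaches L-position 38 → W
n=40: reaches L-position 34 → W
From 40, the L positions reachable in one move are: 34.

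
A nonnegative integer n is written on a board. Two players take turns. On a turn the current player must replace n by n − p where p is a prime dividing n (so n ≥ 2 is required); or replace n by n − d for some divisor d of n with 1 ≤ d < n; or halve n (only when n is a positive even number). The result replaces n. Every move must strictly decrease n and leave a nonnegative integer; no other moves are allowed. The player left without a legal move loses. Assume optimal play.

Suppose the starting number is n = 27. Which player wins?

The first player wins.

Use the standard recursion: the mover loses at a terminal position; elsewhere, the mover wins exactly when some move hands the opponent an L position.
n=0: no move → L
n=1: no move → L
n=2: can move to 0, which is L ⇒ W
n=3: can move to 0, which is L ⇒ W
n=4: moves to 2(W), 3(W); every one is W ⇒ L
n=5: can move to 0, which is L ⇒ W
n=6: can move to 4, which is L ⇒ W
n=7: can move to 0, which is L ⇒ W
n=8: can move to 4, which is L ⇒ W
n=9: moves to 6(W), 8(W); every one is W ⇒ L
n=10: can move to 9, which is L ⇒ W
n=11: can move to 0, which is L ⇒ W
n=12: can move to 9, which is L ⇒ W
n=13: can move to 0, which is L ⇒ W
n=14: moves to 7(W), 12(W), 13(W); every one is W ⇒ L
n=15: can move to 14, which is L ⇒ W
n=16: can move to 14, which is L ⇒ W
n=17: can move to 0, which is L ⇒ W
n=18: can move to 9, which is L ⇒ W
n=19: can move to 0, which is L ⇒ W
n=20: moves to 10(W), 15(W), 16(W), 18(W), 19(W); every one is W ⇒ L
n=21: can move to 14, which is L ⇒ W
n=22: can move to 20, which is L ⇒ W
n=23: can move to 0, which is L ⇒ W
n=24: can move to 20, which is L ⇒ W
n=25: can move to 20, which is L ⇒ W
n=26: moves to 13(W), 24(W), 25(W); every one is W ⇒ L
n=27: can move to 26, which is L ⇒ W
From 27 the player to move can move to 26, reaching an L position.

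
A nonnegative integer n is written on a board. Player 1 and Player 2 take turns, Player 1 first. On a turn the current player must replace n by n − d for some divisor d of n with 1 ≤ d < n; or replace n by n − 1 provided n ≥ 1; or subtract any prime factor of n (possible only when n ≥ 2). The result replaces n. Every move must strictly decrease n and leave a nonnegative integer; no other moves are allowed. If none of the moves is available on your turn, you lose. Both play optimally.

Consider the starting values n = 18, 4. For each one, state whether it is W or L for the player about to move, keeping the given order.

18: W, 4: L

Compute win/loss labels from the base case upward. A position with no move is L. Any other position is W if it can reach an L in one move, else L.
n=0: no move → L
n=1: W (go to 0, an L position)
n=2: W (go to 0, an L position)
n=3: W (go to 0, an L position)
n=4: L (options 2(W), 3(W) are all W)
n=5: W (go to 0, an L position)
n=6: W (go to 4, an L position)
n=7: W (go to 0, an L position)
n=8: W (go to 4, an L position)
n=9: L (options 6(W), 8(W) are all W)
n=10: W (go to 9, an L position)
n=11: W (go to 0, an L position)
n=12: W (go to 9, an L position)
n=13: W (go to 0, an L position)
n=14: L (options 7(W), 12(W), 13(W) are all W)
n=15: W (go to 14, an L position)
n=16: W (go to 14, an L position)
n=17: W (go to 0, an L position)
n=18: W (go to 9, an L position)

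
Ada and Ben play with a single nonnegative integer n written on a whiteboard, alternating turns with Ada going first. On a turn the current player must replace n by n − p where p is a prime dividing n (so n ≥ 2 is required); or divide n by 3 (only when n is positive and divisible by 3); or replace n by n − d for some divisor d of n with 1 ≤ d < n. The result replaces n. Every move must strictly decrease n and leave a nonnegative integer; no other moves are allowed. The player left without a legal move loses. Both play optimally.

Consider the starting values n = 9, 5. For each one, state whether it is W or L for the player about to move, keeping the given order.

Label each position W (a win for the player to move) or L (a loss). A position with no legal move is L; any other position is W exactly when some move reaches an L, and L when every move reaches a W.
n=0: no move → L
n=1: no move → L
n=2: reaches L-position 0 → W
n=3: reaches L-position 0 → W
n=4: only reaches 2(W), 3(W), all W → L
n=5: reaches L-position 0 → W
n=6: reaches L-position 4 → W
n=7: reaches L-position 0 → W
n=8: reaches L-position 4 → W
n=9: only reaches 3(W), 6(W), 8(W), all W → L

9: L, 5: W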